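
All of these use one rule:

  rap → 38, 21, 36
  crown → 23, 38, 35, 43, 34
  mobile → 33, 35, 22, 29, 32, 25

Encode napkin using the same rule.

34, 21, 36, 31, 29, 34

r is letter #18 and maps to 38: an offset of 20. The number is (letter's place in the alphabet, a=1) + 20.
For napkin: n=14→34, a=1→21, p=16→36, k=11→31, i=9→29, n=14→34.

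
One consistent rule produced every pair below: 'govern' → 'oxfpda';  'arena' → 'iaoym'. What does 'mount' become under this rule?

In govern: g→o is +8, o→x is +9, v→f is +10, e→p is +11 — the shift increases by 1 each position. The shift increases by 1 at each position, starting from +8: 8, 9, 10, ….
Applying it to mount: m+8=u, o+9=x, u+10=e, n+11=y, t+12=f.

uxeyf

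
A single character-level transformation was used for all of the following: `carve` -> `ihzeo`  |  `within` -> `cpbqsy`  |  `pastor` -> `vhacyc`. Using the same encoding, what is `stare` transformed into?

yaiao

In carve: c→i is +6, a→h is +7, r→z is +8, v→e is +9 — the shift increases by 1 each position. Each letter shifts forward by (position + 6), i.e. 6, 7, 8, … — the shift grows by one for each successive letter.
For stare: s+6=y, t+7=a, a+8=i, r+9=a, e+10=o.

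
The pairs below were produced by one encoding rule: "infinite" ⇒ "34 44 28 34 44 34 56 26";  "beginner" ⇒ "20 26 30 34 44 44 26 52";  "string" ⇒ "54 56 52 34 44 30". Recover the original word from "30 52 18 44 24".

i(#9)→34 and n(#14)→44: differences scale by 2, so n = 2·pos + 16. Each letter becomes 2×(its alphabet position, a=1..z=26) + 16.
Decoding 30 52 18 44 24: 30→(30−16)÷2=7=g, 52→(52−16)÷2=18=r, 18→(18−16)÷2=1=a, 44→(44−16)÷2=14=n, 24→(24−16)÷2=4=d.

grand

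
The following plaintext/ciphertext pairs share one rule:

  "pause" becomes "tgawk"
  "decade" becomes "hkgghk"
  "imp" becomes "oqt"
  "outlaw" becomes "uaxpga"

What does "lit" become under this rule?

pox

The shift depends on letter class: consonant p→t is +4, but vowel a→g is +6. Two shifts are in play — +6 for a/e/i/o/u, +4 for every other letter.
Applying it to lit: l(cons)+4=p, i(vowel)+6=o, t(cons)+4=x.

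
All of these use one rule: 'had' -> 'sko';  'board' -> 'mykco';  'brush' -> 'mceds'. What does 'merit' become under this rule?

The shift depends on letter class: consonant h→s is +11, but vowel a→k is +10. The rule splits by letter class: vowels +10, consonants +11.
On merit: m(cons)+11=x, e(vowel)+10=o, r(cons)+11=c, i(vowel)+10=s, t(cons)+11=e.

xocse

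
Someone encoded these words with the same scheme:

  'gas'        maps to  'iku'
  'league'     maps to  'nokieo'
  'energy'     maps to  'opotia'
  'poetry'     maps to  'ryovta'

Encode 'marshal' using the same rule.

The shift depends on letter class: consonant g→i is +2, but vowel a→k is +10. Vowels shift forward by 10 and consonants shift forward by 2.
Applying it to marshal: m(cons)+2=o, a(vowel)+10=k, r(cons)+2=t, s(cons)+2=u, h(cons)+2=j, a(vowel)+10=k, l(cons)+2=n.

oktujkn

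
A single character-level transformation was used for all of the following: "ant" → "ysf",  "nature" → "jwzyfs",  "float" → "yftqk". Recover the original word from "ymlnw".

right

The output letters match the input read backwards, each shifted +5: ant reversed is tna. The word is reversed, then every letter is shifted forward by 5.
Decoding ymlnw: shift back: y−5=t, m−5=h, l−5=g, n−5=i, w−5=r → thgir; then reverse → right.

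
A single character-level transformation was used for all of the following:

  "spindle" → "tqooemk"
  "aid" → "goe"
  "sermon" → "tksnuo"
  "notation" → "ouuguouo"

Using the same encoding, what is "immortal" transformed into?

onnusugm

The shift depends on letter class: consonant s→t is +1, but vowel i→o is +6. The rule splits by letter class: vowels +6, consonants +1.
For immortal: i(vowel)+6=o, m(cons)+1=n, m(cons)+1=n, o(vowel)+6=u, r(cons)+1=s, t(cons)+1=u, a(vowel)+6=g, l(cons)+1=m.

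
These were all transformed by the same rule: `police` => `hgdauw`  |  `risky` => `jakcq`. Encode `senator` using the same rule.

kwfslgj

Compare letters: p→h is +18, o→g is +18, l→d is +18 — a constant shift. Every letter moves 18 places later in the alphabet, wrapping around z→a.
Applying it to senator: s+18=k, e+18=w, n+18=f, a+18=s, t+18=l, o+18=g, r+18=j.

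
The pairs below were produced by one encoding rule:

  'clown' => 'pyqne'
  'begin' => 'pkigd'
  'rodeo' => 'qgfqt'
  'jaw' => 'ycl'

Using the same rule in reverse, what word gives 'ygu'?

sew

The output letters match the input read backwards, each shifted +2: clown reversed is nwolc. Read the word backwards and shift each letter +2.
Decoding ygu: shift back: y−2=w, g−2=e, u−2=s → wes; then reverse → sew.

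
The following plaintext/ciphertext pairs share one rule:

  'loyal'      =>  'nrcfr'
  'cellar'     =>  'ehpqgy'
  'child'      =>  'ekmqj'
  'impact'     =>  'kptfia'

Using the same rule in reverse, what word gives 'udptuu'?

In loyal: l→n is +2, o→r is +3, y→c is +4, a→f is +5 — the shift increases by 1 each position. The shift increases by 1 at each position, starting from +2: 2, 3, 4, ….
Reversing it on udptuu: u−2=s, d−3=a, p−4=l, t−5=o, u−6=o, u−7=n.

saloon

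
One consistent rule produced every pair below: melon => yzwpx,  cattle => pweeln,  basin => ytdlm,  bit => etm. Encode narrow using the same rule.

The output letters match the input read backwards, each shifted +11: melon reversed is nolem. Read the word backwards and shift each letter +11.
Applying it to narrow: reverse → worran; then shift: w+11=h, o+11=z, r+11=c, r+11=c, a+11=l, n+11=y.

hzccly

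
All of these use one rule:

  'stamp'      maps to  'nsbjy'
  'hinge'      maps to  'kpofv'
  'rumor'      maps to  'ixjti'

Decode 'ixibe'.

s(18)→n(13) and t(19)→s(18) fit y≡5x+1 (mod 26); the inverse of 5 mod 26 is 21. This is an affine cipher: with a=0,…,z=25, each position x becomes (5x+1) mod 26.
Reversing it on ixibe: i(8)→21·(8−1)≡17=r; x(23)→21·(23−1)≡20=u; i(8)→21·(8−1)≡17=r; b(1)→21·(1−1)≡0=a; e(4)→21·(4−1)≡11=l (all mod 26).

rural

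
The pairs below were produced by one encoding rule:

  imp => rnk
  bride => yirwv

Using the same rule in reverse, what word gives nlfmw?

Each pair mirrors across the alphabet (i↔r, m↔n, p↔k): positions sum to 25. Letters are reflected about the middle of the alphabet (position → 25−position): Atbash.
Decoding nlfmw: n↔m, l↔o, f↔u, m↔n, w↔d.

mound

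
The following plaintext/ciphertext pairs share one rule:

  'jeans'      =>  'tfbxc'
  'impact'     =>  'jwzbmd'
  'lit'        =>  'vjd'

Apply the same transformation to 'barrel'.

lbbbfv

The shift depends on letter class: consonant j→t is +10, but vowel e→f is +1. Two shifts are in play — +1 for a/e/i/o/u, +10 for every other letter.
On barrel: b(cons)+10=l, a(vowel)+1=b, r(cons)+10=b, r(cons)+10=b, e(vowel)+1=f, l(cons)+10=v.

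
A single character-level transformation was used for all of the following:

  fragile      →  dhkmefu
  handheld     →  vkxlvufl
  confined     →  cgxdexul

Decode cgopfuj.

complex

f(5)→d(3) and r(17)→h(7) fit y≡9x+10 (mod 26); the inverse of 9 mod 26 is 3. Each letter's alphabet position (a=0..z=25) is mapped through 9·x+10 mod 26 — an affine cipher.
Undoing it on cgopfuj: c(2)→3·(2−10)≡2=c; g(6)→3·(6−10)≡14=o; o(14)→3·(14−10)≡12=m; p(15)→3·(15−10)≡15=p; f(5)→3·(5−10)≡11=l; u(20)→3·(20−10)≡4=e; j(9)→3·(9−10)≡23=x (all mod 26).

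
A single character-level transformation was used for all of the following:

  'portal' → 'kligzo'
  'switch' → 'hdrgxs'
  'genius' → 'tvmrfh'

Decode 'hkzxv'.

Letters are reflected about the middle of the alphabet (position → 25−position): Atbash.
Undoing it on hkzxv: h↔s, k↔p, z↔a, x↔c, v↔e.

space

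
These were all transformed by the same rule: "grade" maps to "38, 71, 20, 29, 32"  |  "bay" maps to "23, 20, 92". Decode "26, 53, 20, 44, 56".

claim

g(#7)→38 and r(#18)→71: differences scale by 3, so n = 3·pos + 17. The formula is n = 3×(alphabet index, a=1) + 17.
Undoing it on 26, 53, 20, 44, 56: 26→(26−17)÷3=3=c, 53→(53−17)÷3=12=l, 20→(20−17)÷3=1=a, 44→(44−17)÷3=9=i, 56→(56−17)÷3=13=m.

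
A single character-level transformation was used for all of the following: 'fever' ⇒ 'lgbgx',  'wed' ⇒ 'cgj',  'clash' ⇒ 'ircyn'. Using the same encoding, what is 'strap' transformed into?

yzxcv

The shift depends on letter class: consonant f→l is +6, but vowel e→g is +2. Vowels shift forward by 2 and consonants shift forward by 6.
On strap: s(cons)+6=y, t(cons)+6=z, r(cons)+6=x, a(vowel)+2=c, p(cons)+6=v.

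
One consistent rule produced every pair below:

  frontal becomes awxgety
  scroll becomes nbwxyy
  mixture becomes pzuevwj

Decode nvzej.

f(5)→a(0) and r(17)→w(22) fit y≡17x+19 (mod 26); the inverse of 17 mod 26 is 23. Each letter's alphabet position (a=0..z=25) is mapped through 17·x+19 mod 26 — an affine cipher.
Undoing it on nvzej: n(13)→23·(13−19)≡18=s; v(21)→23·(21−19)≡20=u; z(25)→23·(25−19)≡8=i; e(4)→23·(4−19)≡19=t; j(9)→23·(9−19)≡4=e (all mod 26).

suite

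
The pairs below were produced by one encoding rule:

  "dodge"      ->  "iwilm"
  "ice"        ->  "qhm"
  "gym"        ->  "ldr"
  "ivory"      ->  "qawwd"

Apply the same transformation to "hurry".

The shift depends on letter class: consonant d→i is +5, but vowel o→w is +8. Vowels shift forward by 8 and consonants shift forward by 5.
On hurry: h(cons)+5=m, u(vowel)+8=c, r(cons)+5=w, r(cons)+5=w, y(cons)+5=d.

mcwwd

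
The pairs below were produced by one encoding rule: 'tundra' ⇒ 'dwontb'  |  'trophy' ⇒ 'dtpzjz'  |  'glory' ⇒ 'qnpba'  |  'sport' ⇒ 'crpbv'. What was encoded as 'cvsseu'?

Shifts by position in tundra: pos 0: t→d (+10), pos 1: u→w (+2), pos 2: n→o (+1), pos 3: d→n (+10), pos 4: r→t (+2), pos 5: a→b (+1) — repeating every 3. The shifts repeat in a cycle of length 3: positions 0,1,… shift by +10, +2, +1, then the pattern repeats.
Reversing it on cvsseu: c−10=s, v−2=t, s−1=r, s−10=i, e−2=c, u−1=t.

strict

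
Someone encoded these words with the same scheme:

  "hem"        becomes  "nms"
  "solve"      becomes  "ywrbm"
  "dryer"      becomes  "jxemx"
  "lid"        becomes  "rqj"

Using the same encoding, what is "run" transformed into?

The shift depends on letter class: consonant h→n is +6, but vowel e→m is +8. The rule splits by letter class: vowels +8, consonants +6.
For run: r(cons)+6=x, u(vowel)+8=c, n(cons)+6=t.

xct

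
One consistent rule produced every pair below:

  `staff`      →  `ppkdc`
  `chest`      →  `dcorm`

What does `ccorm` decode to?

The output letters match the input read backwards, each shifted +10: staff reversed is ffats. Read the word backwards and shift each letter +10.
Undoing it on ccorm: shift back: c−10=s, c−10=s, o−10=e, r−10=h, m−10=c → ssehc; then reverse → chess.

chess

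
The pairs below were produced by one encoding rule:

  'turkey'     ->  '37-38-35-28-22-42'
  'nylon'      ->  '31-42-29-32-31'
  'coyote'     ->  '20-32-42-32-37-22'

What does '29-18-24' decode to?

t is letter #20 and maps to 37: an offset of 17. Letters become their 1-based position plus 17 (so a→18, b→19, …).
Reversing it on 29-18-24: 29→(29−17)÷1=12=l, 18→(18−17)÷1=1=a, 24→(24−17)÷1=7=g.

lag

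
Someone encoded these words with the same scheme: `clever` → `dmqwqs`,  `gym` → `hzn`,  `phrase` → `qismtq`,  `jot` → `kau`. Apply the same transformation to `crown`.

dsaxo

Two shifts are in play — +12 for a/e/i/o/u, +1 for every other letter.
Applying it to crown: c(cons)+1=d, r(cons)+1=s, o(vowel)+12=a, w(cons)+1=x, n(cons)+1=o.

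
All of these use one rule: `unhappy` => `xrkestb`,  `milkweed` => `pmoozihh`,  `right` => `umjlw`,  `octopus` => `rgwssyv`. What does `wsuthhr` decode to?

torpedo

Shifts by position in unhappy: pos 0: u→x (+3), pos 1: n→r (+4), pos 2: h→k (+3), pos 3: a→e (+4) — repeating every 2. The shifts repeat in a cycle of length 2: positions 0,1,… shift by +3, +4, then the pattern repeats.
Undoing it on wsuthhr: w−3=t, s−4=o, u−3=r, t−4=p, h−3=e, h−4=d, r−3=o.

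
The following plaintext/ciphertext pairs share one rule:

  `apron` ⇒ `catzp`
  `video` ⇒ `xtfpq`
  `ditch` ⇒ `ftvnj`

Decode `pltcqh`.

narrow

It's a Vigenère-style cipher with numeric key [2,11]: position i shifts by key[i mod 2].
Decoding pltcqh: p−2=n, l−11=a, t−2=r, c−11=r, q−2=o, h−11=w.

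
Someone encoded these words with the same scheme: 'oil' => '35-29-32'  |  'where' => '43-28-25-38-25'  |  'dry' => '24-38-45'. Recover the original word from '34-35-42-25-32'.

o is letter #15 and maps to 35: an offset of 20. The number is (letter's place in the alphabet, a=1) + 20.
Reversing it on 34-35-42-25-32: 34→(34−20)÷1=14=n, 35→(35−20)÷1=15=o, 42→(42−20)÷1=22=v, 25→(25−20)÷1=5=e, 32→(32−20)÷1=12=l.

novel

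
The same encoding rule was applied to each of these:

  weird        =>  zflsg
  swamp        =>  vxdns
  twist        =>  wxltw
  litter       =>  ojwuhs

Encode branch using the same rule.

esdofi

Shifts by position in weird: pos 0: w→z (+3), pos 1: e→f (+1), pos 2: i→l (+3), pos 3: r→s (+1) — repeating every 2. A repeating key of period 2 is used — shifts +3, +1 over and over.
Applying it to branch: b+3=e, r+1=s, a+3=d, n+1=o, c+3=f, h+1=i.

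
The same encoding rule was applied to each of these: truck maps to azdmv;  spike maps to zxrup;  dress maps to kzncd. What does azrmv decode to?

trick

In truck: t→a is +7, r→z is +8, u→d is +9, c→m is +10 — the shift increases by 1 each position. Letter i (0-indexed) is shifted by i+7, so successive shifts are 7, 8, 9, ….
Undoing it on azrmv: a−7=t, z−8=r, r−9=i, m−10=c, v−11=k.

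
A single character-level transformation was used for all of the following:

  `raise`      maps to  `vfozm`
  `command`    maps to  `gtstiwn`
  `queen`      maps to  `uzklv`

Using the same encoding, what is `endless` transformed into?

isjsmbc

In raise: r→v is +4, a→f is +5, i→o is +6, s→z is +7 — the shift increases by 1 each position. Letter i (0-indexed) is shifted by i+4, so successive shifts are 4, 5, 6, ….
For endless: e+4=i, n+5=s, d+6=j, l+7=s, e+8=m, s+9=b, s+10=c.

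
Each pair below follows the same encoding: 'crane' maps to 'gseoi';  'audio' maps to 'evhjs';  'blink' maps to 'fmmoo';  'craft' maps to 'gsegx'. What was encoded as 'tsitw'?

Shifts by position in crane: pos 0: c→g (+4), pos 1: r→s (+1), pos 2: a→e (+4), pos 3: n→o (+1) — repeating every 2. The shifts repeat in a cycle of length 2: positions 0,1,… shift by +4, +1, then the pattern repeats.
Undoing it on tsitw: t−4=p, s−1=r, i−4=e, t−1=s, w−4=s.

press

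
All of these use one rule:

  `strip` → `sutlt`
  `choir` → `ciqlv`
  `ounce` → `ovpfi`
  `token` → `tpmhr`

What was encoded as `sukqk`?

sting

In strip: s→s is +0, t→u is +1, r→t is +2, i→l is +3 — the shift increases by 1 each position. Each letter shifts forward by its position index (0, 1, 2, …) — the shift grows by one for each successive letter.
Undoing it on sukqk: s−0=s, u−1=t, k−2=i, q−3=n, k−4=g.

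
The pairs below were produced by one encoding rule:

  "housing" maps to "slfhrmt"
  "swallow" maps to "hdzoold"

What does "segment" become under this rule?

hvtnvmg

Each pair mirrors across the alphabet (h↔s, o↔l, u↔f): positions sum to 25. Letters are reflected about the middle of the alphabet (position → 25−position): Atbash.
For segment: s↔h, e↔v, g↔t, m↔n, e↔v, n↔m, t↔g.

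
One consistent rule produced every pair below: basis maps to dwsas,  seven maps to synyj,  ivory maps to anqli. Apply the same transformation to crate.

klwzy

b(1)→d(3) and a(0)→w(22) fit y≡7x+22 (mod 26); the inverse of 7 mod 26 is 15. Treating letters as 0–25, the rule is x ↦ 7x + 22 (mod 26).
Applying it to crate: c(2)→7·2+22≡10=k; r(17)→7·17+22≡11=l; a(0)→7·0+22≡22=w; t(19)→7·19+22≡25=z; e(4)→7·4+22≡24=y (all mod 26).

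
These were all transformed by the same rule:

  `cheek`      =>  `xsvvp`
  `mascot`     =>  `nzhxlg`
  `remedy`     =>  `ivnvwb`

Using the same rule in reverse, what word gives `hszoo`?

shall

Each pair mirrors across the alphabet (c↔x, h↔s, e↔v): positions sum to 25. Each letter is replaced by its mirror in the alphabet: a↔z, b↔y, c↔x, and so on (the Atbash cipher).
Decoding hszoo: h↔s, s↔h, z↔a, o↔l, o↔l.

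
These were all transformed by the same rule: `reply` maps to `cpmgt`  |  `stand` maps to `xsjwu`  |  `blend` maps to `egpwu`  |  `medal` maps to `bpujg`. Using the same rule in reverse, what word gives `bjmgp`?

maple

r(17)→c(2) and e(4)→p(15) fit y≡21x+9 (mod 26); the inverse of 21 mod 26 is 5. Treating letters as 0–25, the rule is x ↦ 21x + 9 (mod 26).
Reversing it on bjmgp: b(1)→5·(1−9)≡12=m; j(9)→5·(9−9)≡0=a; m(12)→5·(12−9)≡15=p; g(6)→5·(6−9)≡11=l; p(15)→5·(15−9)≡4=e (all mod 26).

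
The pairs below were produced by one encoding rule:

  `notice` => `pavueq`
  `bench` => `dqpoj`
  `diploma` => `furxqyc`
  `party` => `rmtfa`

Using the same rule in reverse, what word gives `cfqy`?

Shifts by position in notice: pos 0: n→p (+2), pos 1: o→a (+12), pos 2: t→v (+2), pos 3: i→u (+12) — repeating every 2. It's a Vigenère-style cipher with numeric key [2,12]: position i shifts by key[i mod 2].
Undoing it on cfqy: c−2=a, f−12=t, q−2=o, y−12=m.

atom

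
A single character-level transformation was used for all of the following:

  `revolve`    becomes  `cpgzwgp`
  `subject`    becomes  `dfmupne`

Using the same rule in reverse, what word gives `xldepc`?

master

Compare letters: r→c is +11, e→p is +11, v→g is +11 — a constant shift. Every letter moves 11 places later in the alphabet, wrapping around z→a.
Undoing it on xldepc: x−11=m, l−11=a, d−11=s, e−11=t, p−11=e, c−11=r.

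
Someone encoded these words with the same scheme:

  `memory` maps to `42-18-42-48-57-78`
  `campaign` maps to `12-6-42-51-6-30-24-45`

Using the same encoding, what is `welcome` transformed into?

72-18-39-12-48-42-18

With a=1..z=26, the number is 3·pos + 3.
On welcome: w=23→72, e=5→18, l=12→39, c=3→12, o=15→48, m=13→42, e=5→18.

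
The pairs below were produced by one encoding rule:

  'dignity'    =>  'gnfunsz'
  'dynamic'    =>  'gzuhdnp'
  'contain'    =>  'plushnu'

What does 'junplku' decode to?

d(3)→g(6) and i(8)→n(13) fit y≡17x+7 (mod 26); the inverse of 17 mod 26 is 23. Treating letters as 0–25, the rule is x ↦ 17x + 7 (mod 26).
Undoing it on junplku: j(9)→23·(9−7)≡20=u; u(20)→23·(20−7)≡13=n; n(13)→23·(13−7)≡8=i; p(15)→23·(15−7)≡2=c; l(11)→23·(11−7)≡14=o; k(10)→23·(10−7)≡17=r; u(20)→23·(20−7)≡13=n (all mod 26).

unicorn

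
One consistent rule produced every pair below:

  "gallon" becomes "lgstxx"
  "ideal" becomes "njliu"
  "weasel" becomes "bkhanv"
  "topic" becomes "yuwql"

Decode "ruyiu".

moral

In gallon: g→l is +5, a→g is +6, l→s is +7, l→t is +8 — the shift increases by 1 each position. Letter i (0-indexed) is shifted by i+5, so successive shifts are 5, 6, 7, ….
Undoing it on ruyiu: r−5=m, u−6=o, y−7=r, i−8=a, u−9=l.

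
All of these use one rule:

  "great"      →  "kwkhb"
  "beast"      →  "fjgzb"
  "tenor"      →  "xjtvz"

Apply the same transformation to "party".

tfxag

Each letter shifts forward by (position + 4), i.e. 4, 5, 6, … — the shift grows by one for each successive letter.
Applying it to party: p+4=t, a+5=f, r+6=x, t+7=a, y+8=g.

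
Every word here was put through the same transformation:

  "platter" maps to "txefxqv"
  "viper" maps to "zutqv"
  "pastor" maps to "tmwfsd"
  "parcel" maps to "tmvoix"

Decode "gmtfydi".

capture

Shifts by position in platter: pos 0: p→t (+4), pos 1: l→x (+12), pos 2: a→e (+4), pos 3: t→f (+12) — repeating every 2. The shifts repeat in a cycle of length 2: positions 0,1,… shift by +4, +12, then the pattern repeats.
Decoding gmtfydi: g−4=c, m−12=a, t−4=p, f−12=t, y−4=u, d−12=r, i−4=e.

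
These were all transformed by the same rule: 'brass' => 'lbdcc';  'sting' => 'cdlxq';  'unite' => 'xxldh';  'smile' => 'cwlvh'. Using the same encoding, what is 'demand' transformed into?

nhwdxn

The rule splits by letter class: vowels +3, consonants +10.
On demand: d(cons)+10=n, e(vowel)+3=h, m(cons)+10=w, a(vowel)+3=d, n(cons)+10=x, d(cons)+10=n.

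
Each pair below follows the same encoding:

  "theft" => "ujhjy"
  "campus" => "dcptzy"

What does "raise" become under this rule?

sclwj

Each letter shifts forward by (position + 1), i.e. 1, 2, 3, … — the shift grows by one for each successive letter.
On raise: r+1=s, a+2=c, i+3=l, s+4=w, e+5=j.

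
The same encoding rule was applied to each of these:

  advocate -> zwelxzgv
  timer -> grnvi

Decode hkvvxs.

Each pair mirrors across the alphabet (a↔z, d↔w, v↔e): positions sum to 25. This is the alphabet-reversal cipher (Atbash): a becomes z, b becomes y, etc.
Reversing it on hkvvxs: h↔s, k↔p, v↔e, v↔e, x↔c, s↔h.

speech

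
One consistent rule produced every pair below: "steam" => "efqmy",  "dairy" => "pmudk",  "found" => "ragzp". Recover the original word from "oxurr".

Compare letters: s→e is +12, t→f is +12, e→q is +12 — a constant shift. This is a Caesar cipher with shift 12.
Reversing it on oxurr: o−12=c, x−12=l, u−12=i, r−12=f, r−12=f.

cliff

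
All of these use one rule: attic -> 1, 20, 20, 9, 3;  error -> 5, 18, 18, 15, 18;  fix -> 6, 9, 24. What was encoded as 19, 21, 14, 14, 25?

sunny

a is letter #1 and maps to 1: an offset of 0. Each letter is replaced by its alphabet position (a=1, b=2, …, z=26).
Undoing it on 19, 21, 14, 14, 25: 19=s, 21=u, 14=n, 14=n, 25=y.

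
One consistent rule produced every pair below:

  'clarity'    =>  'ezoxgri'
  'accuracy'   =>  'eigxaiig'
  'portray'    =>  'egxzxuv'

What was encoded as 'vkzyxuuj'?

The output letters match the input read backwards, each shifted +6: clarity reversed is ytiralc. The word is reversed, then every letter is shifted forward by 6.
Undoing it on vkzyxuuj: shift back: v−6=p, k−6=e, z−6=t, y−6=s, x−6=r, u−6=o, u−6=o, j−6=d → petsrood; then reverse → doorstep.

doorstep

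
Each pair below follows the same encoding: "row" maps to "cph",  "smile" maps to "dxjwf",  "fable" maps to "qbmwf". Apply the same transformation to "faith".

qbjes

The shift depends on letter class: consonant r→c is +11, but vowel o→p is +1. Vowels shift forward by 1 and consonants shift forward by 11.
Applying it to faith: f(cons)+11=q, a(vowel)+1=b, i(vowel)+1=j, t(cons)+11=e, h(cons)+11=s.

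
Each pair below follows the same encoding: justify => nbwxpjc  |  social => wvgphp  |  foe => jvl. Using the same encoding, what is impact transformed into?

The shift depends on letter class: consonant j→n is +4, but vowel u→b is +7. The rule splits by letter class: vowels +7, consonants +4.
For impact: i(vowel)+7=p, m(cons)+4=q, p(cons)+4=t, a(vowel)+7=h, c(cons)+4=g, t(cons)+4=x.

pqthgx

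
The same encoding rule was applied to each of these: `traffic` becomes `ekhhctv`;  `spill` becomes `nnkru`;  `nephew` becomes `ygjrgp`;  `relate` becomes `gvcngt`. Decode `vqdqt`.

The output letters match the input read backwards, each shifted +2: traffic reversed is ciffart. Read the word backwards and shift each letter +2.
Decoding vqdqt: shift back: v−2=t, q−2=o, d−2=b, q−2=o, t−2=r → tobor; then reverse → robot.

robot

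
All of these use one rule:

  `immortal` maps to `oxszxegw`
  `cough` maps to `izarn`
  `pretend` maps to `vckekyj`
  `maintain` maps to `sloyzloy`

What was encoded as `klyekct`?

eastern

Shifts by position in immortal: pos 0: i→o (+6), pos 1: m→x (+11), pos 2: m→s (+6), pos 3: o→z (+11) — repeating every 2. The shifts repeat in a cycle of length 2: positions 0,1,… shift by +6, +11, then the pattern repeats.
Reversing it on klyekct: k−6=e, l−11=a, y−6=s, e−11=t, k−6=e, c−11=r, t−6=n.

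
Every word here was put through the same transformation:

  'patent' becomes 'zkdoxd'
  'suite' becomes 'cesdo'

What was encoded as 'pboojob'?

Compare letters: p→z is +10, a→k is +10, t→d is +10 — a constant shift. It's a constant shift of +10 (ROT10).
Undoing it on pboojob: p−10=f, b−10=r, o−10=e, o−10=e, j−10=z, o−10=e, b−10=r.

freezer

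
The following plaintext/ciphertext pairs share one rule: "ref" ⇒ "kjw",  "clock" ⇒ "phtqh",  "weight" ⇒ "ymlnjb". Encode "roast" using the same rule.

The output letters match the input read backwards, each shifted +5: ref reversed is fer. Two steps: reverse the string, then apply a Caesar shift of +5.
On roast: reverse → tsaor; then shift: t+5=y, s+5=x, a+5=f, o+5=t, r+5=w.

yxftw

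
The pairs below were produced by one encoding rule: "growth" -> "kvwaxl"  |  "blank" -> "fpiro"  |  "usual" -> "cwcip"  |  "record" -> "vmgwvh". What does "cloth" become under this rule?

The rule splits by letter class: vowels +8, consonants +4.
Applying it to cloth: c(cons)+4=g, l(cons)+4=p, o(vowel)+8=w, t(cons)+4=x, h(cons)+4=l.

gpwxl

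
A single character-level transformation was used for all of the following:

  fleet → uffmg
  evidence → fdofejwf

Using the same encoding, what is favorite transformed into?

fujspwbg

The output letters match the input read backwards, each shifted +1: fleet reversed is teelf. Read the word backwards and shift each letter +1.
For favorite: reverse → etirovaf; then shift: e+1=f, t+1=u, i+1=j, r+1=s, o+1=p, v+1=w, a+1=b, f+1=g.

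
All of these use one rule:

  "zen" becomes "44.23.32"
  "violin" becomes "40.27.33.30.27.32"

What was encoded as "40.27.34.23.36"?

viper

z is letter #26 and maps to 44: an offset of 18. Each letter is replaced by its alphabet position (a=1..z=26) + 18.
Undoing it on 40.27.34.23.36: 40→(40−18)÷1=22=v, 27→(27−18)÷1=9=i, 34→(34−18)÷1=16=p, 23→(23−18)÷1=5=e, 36→(36−18)÷1=18=r.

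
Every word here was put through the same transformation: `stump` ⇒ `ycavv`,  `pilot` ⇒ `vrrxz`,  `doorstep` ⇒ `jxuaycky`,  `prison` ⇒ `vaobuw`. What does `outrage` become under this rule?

Shifts by position in stump: pos 0: s→y (+6), pos 1: t→c (+9), pos 2: u→a (+6), pos 3: m→v (+9) — repeating every 2. It's a Vigenère-style cipher with numeric key [6,9]: position i shifts by key[i mod 2].
For outrage: o+6=u, u+9=d, t+6=z, r+9=a, a+6=g, g+9=p, e+6=k.

udzagpk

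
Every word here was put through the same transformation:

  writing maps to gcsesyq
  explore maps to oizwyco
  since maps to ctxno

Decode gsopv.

wheel

Shifts by position in writing: pos 0: w→g (+10), pos 1: r→c (+11), pos 2: i→s (+10), pos 3: t→e (+11) — repeating every 2. It's a Vigenère-style cipher with numeric key [10,11]: position i shifts by key[i mod 2].
Undoing it on gsopv: g−10=w, s−11=h, o−10=e, p−11=e, v−10=l.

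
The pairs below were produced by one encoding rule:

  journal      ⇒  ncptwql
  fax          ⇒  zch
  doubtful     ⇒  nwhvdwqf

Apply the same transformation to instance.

gepcvupk

Read the word backwards and shift each letter +2.
On instance: reverse → ecnatsni; then shift: e+2=g, c+2=e, n+2=p, a+2=c, t+2=v, s+2=u, n+2=p, i+2=k.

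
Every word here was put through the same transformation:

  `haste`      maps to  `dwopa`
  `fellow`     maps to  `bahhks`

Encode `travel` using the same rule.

pnwrah

Compare letters: h→d is +22, a→w is +22, s→o is +22 — a constant shift. It's a constant shift of +22 (ROT22).
For travel: t+22=p, r+22=n, a+22=w, v+22=r, e+22=a, l+22=h.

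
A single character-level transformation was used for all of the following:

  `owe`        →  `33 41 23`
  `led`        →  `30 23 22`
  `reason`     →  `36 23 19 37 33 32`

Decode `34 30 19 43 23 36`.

player

Each letter is replaced by its alphabet position (a=1..z=26) + 18.
Reversing it on 34 30 19 43 23 36: 34→(34−18)÷1=16=p, 30→(30−18)÷1=12=l, 19→(19−18)÷1=1=a, 43→(43−18)÷1=25=y, 23→(23−18)÷1=5=e, 36→(36−18)÷1=18=r.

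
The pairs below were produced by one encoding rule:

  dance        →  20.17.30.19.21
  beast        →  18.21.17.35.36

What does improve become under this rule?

d is letter #4 and maps to 20: an offset of 16. Letters become their 1-based position plus 16 (so a→17, b→18, …).
On improve: i=9→25, m=13→29, p=16→32, r=18→34, o=15→31, v=22→38, e=5→21.

25.29.32.34.31.38.21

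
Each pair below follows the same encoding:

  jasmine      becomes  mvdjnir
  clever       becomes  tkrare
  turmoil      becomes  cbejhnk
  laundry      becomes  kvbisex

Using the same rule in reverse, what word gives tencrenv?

criteria

j(9)→m(12) and a(0)→v(21) fit y≡25x+21 (mod 26); the inverse of 25 mod 26 is 25. This is an affine cipher: with a=0,…,z=25, each position x becomes (25x+21) mod 26.
Undoing it on tencrenv: t(19)→25·(19−21)≡2=c; e(4)→25·(4−21)≡17=r; n(13)→25·(13−21)≡8=i; c(2)→25·(2−21)≡19=t; r(17)→25·(17−21)≡4=e; e(4)→25·(4−21)≡17=r; n(13)→25·(13−21)≡8=i; v(21)→25·(21−21)≡0=a (all mod 26).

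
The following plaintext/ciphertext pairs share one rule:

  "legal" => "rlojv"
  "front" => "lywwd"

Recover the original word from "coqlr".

which

In legal: l→r is +6, e→l is +7, g→o is +8, a→j is +9 — the shift increases by 1 each position. Letter i (0-indexed) is shifted by i+6, so successive shifts are 6, 7, 8, ….
Reversing it on coqlr: c−6=w, o−7=h, q−8=i, l−9=c, r−10=h.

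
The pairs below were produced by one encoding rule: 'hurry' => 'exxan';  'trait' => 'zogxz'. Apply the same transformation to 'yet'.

zke

The word is reversed, then every letter is shifted forward by 6.
On yet: reverse → tey; then shift: t+6=z, e+6=k, y+6=e.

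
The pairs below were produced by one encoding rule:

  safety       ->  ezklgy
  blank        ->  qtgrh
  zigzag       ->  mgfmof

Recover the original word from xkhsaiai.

The output letters match the input read backwards, each shifted +6: safety reversed is ytefas. Two steps: reverse the string, then apply a Caesar shift of +6.
Undoing it on xkhsaiai: shift back: x−6=r, k−6=e, h−6=b, s−6=m, a−6=u, i−6=c, a−6=u, i−6=c → rebmucuc; then reverse → cucumber.

cucumber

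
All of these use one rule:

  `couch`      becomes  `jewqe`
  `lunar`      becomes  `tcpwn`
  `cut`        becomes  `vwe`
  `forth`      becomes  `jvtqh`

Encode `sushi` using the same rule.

The output letters match the input read backwards, each shifted +2: couch reversed is hcuoc. Read the word backwards and shift each letter +2.
Applying it to sushi: reverse → ihsus; then shift: i+2=k, h+2=j, s+2=u, u+2=w, s+2=u.

kjuwu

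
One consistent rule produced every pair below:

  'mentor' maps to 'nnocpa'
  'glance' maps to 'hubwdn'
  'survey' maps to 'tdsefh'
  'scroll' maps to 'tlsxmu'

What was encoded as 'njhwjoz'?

Shifts by position in mentor: pos 0: m→n (+1), pos 1: e→n (+9), pos 2: n→o (+1), pos 3: t→c (+9) — repeating every 2. A repeating key of period 2 is used — shifts +1, +9 over and over.
Undoing it on njhwjoz: n−1=m, j−9=a, h−1=g, w−9=n, j−1=i, o−9=f, z−1=y.

magnify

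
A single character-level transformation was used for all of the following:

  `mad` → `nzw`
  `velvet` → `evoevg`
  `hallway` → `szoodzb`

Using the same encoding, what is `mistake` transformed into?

nrhgzpv

This is the alphabet-reversal cipher (Atbash): a becomes z, b becomes y, etc.
Applying it to mistake: m↔n, i↔r, s↔h, t↔g, a↔z, k↔p, e↔v.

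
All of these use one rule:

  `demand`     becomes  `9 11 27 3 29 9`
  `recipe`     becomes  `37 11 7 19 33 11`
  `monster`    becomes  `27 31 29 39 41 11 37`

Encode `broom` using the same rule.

d(#4)→9 and e(#5)→11: differences scale by 2, so n = 2·pos + 1. Each letter becomes 2×(its alphabet position, a=1..z=26) + 1.
For broom: b=2→5, r=18→37, o=15→31, o=15→31, m=13→27.

5 37 31 31 27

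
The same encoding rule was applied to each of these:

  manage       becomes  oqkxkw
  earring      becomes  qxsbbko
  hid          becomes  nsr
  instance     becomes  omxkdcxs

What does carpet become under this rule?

dozbkm

The output letters match the input read backwards, each shifted +10: manage reversed is eganam. Two steps: reverse the string, then apply a Caesar shift of +10.
Applying it to carpet: reverse → teprac; then shift: t+10=d, e+10=o, p+10=z, r+10=b, a+10=k, c+10=m.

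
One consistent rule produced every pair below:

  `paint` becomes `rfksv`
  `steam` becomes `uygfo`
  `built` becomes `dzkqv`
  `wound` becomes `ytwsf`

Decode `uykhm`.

stick

A repeating key of period 2 is used — shifts +2, +5 over and over.
Reversing it on uykhm: u−2=s, y−5=t, k−2=i, h−5=c, m−2=k.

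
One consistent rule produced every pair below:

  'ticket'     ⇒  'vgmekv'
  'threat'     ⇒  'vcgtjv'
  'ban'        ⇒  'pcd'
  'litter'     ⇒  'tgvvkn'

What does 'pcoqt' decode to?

roman

The output letters match the input read backwards, each shifted +2: ticket reversed is tekcit. The word is reversed, then every letter is shifted forward by 2.
Reversing it on pcoqt: shift back: p−2=n, c−2=a, o−2=m, q−2=o, t−2=r → namor; then reverse → roman.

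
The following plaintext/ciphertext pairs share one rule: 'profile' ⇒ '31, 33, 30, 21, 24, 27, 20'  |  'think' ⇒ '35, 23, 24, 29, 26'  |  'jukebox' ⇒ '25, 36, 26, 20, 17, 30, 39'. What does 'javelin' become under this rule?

The number is (letter's place in the alphabet, a=1) + 15.
For javelin: j=10→25, a=1→16, v=22→37, e=5→20, l=12→27, i=9→24, n=14→29.

25, 16, 37, 20, 27, 24, 29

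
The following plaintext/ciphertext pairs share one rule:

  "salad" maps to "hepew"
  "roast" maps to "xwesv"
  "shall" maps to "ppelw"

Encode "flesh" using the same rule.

lwipj

The output letters match the input read backwards, each shifted +4: salad reversed is dalas. Read the word backwards and shift each letter +4.
On flesh: reverse → hself; then shift: h+4=l, s+4=w, e+4=i, l+4=p, f+4=j.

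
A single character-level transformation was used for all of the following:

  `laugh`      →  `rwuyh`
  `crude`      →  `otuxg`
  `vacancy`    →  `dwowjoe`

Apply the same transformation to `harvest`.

This is an affine cipher: with a=0,…,z=25, each position x becomes (9x+22) mod 26.
For harvest: h(7)→9·7+22≡7=h; a(0)→9·0+22≡22=w; r(17)→9·17+22≡19=t; v(21)→9·21+22≡3=d; e(4)→9·4+22≡6=g; s(18)→9·18+22≡2=c; t(19)→9·19+22≡11=l (all mod 26).

hwtdgcl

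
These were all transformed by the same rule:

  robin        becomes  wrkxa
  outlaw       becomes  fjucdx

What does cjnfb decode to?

The word is reversed, then every letter is shifted forward by 9.
Decoding cjnfb: shift back: c−9=t, j−9=a, n−9=e, f−9=w, b−9=s → taews; then reverse → sweat.

sweat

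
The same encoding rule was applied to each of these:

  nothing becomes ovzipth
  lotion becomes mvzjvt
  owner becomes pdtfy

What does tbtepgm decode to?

sundial

Shifts by position in nothing: pos 0: n→o (+1), pos 1: o→v (+7), pos 2: t→z (+6), pos 3: h→i (+1), pos 4: i→p (+7), pos 5: n→t (+6) — repeating every 3. A repeating key of period 3 is used — shifts +1, +7, +6 over and over.
Undoing it on tbtepgm: t−1=s, b−7=u, t−6=n, e−1=d, p−7=i, g−6=a, m−1=l.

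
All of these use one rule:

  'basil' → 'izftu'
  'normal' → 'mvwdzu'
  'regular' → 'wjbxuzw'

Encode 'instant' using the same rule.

tmfozmo

Each letter's alphabet position (a=0..z=25) is mapped through 9·x+25 mod 26 — an affine cipher.
Applying it to instant: i(8)→9·8+25≡19=t; n(13)→9·13+25≡12=m; s(18)→9·18+25≡5=f; t(19)→9·19+25≡14=o; a(0)→9·0+25≡25=z; n(13)→9·13+25≡12=m; t(19)→9·19+25≡14=o (all mod 26).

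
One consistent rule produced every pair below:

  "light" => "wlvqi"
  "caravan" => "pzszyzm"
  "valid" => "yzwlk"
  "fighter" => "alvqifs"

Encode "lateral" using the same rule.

wzifszw

Treating letters as 0–25, the rule is x ↦ 21x + 25 (mod 26).
On lateral: l(11)→21·11+25≡22=w; a(0)→21·0+25≡25=z; t(19)→21·19+25≡8=i; e(4)→21·4+25≡5=f; r(17)→21·17+25≡18=s; a(0)→21·0+25≡25=z; l(11)→21·11+25≡22=w (all mod 26).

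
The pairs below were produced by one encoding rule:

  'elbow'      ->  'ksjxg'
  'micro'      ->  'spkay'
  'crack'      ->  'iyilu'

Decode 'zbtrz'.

Each letter shifts forward by (position + 6), i.e. 6, 7, 8, … — the shift grows by one for each successive letter.
Decoding zbtrz: z−6=t, b−7=u, t−8=l, r−9=i, z−10=p.

tulip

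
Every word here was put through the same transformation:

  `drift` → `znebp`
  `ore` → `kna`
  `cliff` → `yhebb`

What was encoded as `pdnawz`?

thread

Compare letters: d→z is +22, r→n is +22, i→e is +22 — a constant shift. Each letter is shifted forward by 22 in the alphabet (a Caesar shift of +22).
Reversing it on pdnawz: p−22=t, d−22=h, n−22=r, a−22=e, w−22=a, z−22=d.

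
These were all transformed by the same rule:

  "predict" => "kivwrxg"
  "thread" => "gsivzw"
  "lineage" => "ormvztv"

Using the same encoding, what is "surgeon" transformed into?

hfitvlm

Each letter is replaced by its mirror in the alphabet: a↔z, b↔y, c↔x, and so on (the Atbash cipher).
On surgeon: s↔h, u↔f, r↔i, g↔t, e↔v, o↔l, n↔m.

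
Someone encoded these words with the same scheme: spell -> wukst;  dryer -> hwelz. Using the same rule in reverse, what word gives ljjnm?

In spell: s→w is +4, p→u is +5, e→k is +6, l→s is +7 — the shift increases by 1 each position. Letter i (0-indexed) is shifted by i+4, so successive shifts are 4, 5, 6, ….
Decoding ljjnm: l−4=h, j−5=e, j−6=d, n−7=g, m−8=e.

hedge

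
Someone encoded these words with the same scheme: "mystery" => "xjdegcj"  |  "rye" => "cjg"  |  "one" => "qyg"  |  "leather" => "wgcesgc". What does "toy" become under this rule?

The shift depends on letter class: consonant m→x is +11, but vowel e→g is +2. Vowels shift forward by 2 and consonants shift forward by 11.
For toy: t(cons)+11=e, o(vowel)+2=q, y(cons)+11=j.

eqj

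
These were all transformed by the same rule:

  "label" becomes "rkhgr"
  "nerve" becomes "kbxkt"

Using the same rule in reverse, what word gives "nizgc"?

Two steps: reverse the string, then apply a Caesar shift of +6.
Reversing it on nizgc: shift back: n−6=h, i−6=c, z−6=t, g−6=a, c−6=w → hctaw; then reverse → watch.

watch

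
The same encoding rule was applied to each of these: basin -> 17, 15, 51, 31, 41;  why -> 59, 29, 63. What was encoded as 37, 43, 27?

b(#2)→17 and a(#1)→15: differences scale by 2, so n = 2·pos + 13. Each letter becomes 2×(its alphabet position, a=1..z=26) + 13.
Reversing it on 37, 43, 27: 37→(37−13)÷2=12=l, 43→(43−13)÷2=15=o, 27→(27−13)÷2=7=g.

log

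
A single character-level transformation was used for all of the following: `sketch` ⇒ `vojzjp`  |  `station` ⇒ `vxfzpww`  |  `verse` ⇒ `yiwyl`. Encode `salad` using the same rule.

veqgk

In sketch: s→v is +3, k→o is +4, e→j is +5, t→z is +6 — the shift increases by 1 each position. Each letter shifts forward by (position + 3), i.e. 3, 4, 5, … — the shift grows by one for each successive letter.
For salad: s+3=v, a+4=e, l+5=q, a+6=g, d+7=k.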